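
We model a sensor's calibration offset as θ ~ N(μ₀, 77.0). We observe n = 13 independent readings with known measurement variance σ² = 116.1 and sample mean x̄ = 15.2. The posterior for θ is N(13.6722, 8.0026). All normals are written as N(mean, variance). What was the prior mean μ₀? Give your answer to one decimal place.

μ₀ = 0.5

The posterior mean is a precision-weighted average: μ_n = (τ₀μ₀ + τ_data·x̄)/(τ₀+τ_data), with τ₀=1/σ₀² and τ_data=n/σ².
Here τ₀ = 1/77.0 = 0.012987 and τ_data = 13/116.1 = 0.111972, so τ_n = 0.124959.
Rearranging for μ₀: μ₀ = (μ_n·τ_n − τ_data·x̄)/τ₀ = (13.6722·0.124959 − 0.111972·15.2) / 0.012987 = 0.006490/0.012987 ≈ 0.5.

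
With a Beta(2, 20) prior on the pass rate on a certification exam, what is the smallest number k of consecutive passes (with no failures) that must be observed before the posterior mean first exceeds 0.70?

After k passes and 0 failures the posterior is Beta(2+k, 20), with mean (2+k)/(2+20+k).
Set (2+k)/(22+k) > 0.70 and solve: k > (0.70·22 − 2)/(1 − 0.70) = 44.667.
The smallest integer exceeding 44.667 is 45, and checking k=45: (47)/(67) = 0.7015 > 0.70.

k = 45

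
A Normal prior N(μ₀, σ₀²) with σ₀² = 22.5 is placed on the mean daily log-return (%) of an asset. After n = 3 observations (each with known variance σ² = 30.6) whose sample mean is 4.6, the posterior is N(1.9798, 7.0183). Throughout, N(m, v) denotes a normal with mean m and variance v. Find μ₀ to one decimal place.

μ₀ = -3.8

With known observation variance, the Normal–Normal posterior has precision τ_n = τ₀ + n/σ² and mean μ_n = (τ₀μ₀ + (n/σ²)x̄)/τ_n.
Here τ₀ = 1/22.5 = 0.044444 and τ_data = 3/30.6 = 0.098039, so τ_n = 0.142483.
Rearranging for μ₀: μ₀ = (μ_n·τ_n − τ_data·x̄)/τ₀ = (1.9798·0.142483 − 0.098039·4.6) / 0.044444 = -0.168892/0.044444 ≈ -3.8.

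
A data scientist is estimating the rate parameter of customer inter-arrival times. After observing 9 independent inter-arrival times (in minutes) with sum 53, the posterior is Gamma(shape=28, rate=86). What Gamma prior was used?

Gamma(shape=19, rate=33)

Gamma–exponential conjugacy: posterior shape = α + n, posterior rate = β + Σtᵢ.
So α = 28 − 9 = 19 and β = 86 − 53 = 33.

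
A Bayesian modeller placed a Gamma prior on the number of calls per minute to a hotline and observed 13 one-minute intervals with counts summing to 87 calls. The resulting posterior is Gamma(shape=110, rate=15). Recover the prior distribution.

Gamma(shape=23, rate=2)

Gamma–Poisson conjugacy: posterior shape = α + Σxᵢ, posterior rate = β + n.
So α = 110 − 87 = 23 and β = 15 − 13 = 2.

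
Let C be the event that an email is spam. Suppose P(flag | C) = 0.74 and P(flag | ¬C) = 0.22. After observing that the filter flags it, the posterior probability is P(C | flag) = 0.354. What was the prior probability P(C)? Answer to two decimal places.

In odds form, posterior odds = prior odds × likelihood ratio, so prior odds = posterior odds ÷ LR.
Posterior odds = 0.354/(1−0.354) = 0.5480. LR = 0.74/0.22 = 3.3636.
Prior odds = 0.5480/3.3636 = 0.1629, so P(C) = 0.1629/(1+0.1629) ≈ 0.14.

P(C) = 0.14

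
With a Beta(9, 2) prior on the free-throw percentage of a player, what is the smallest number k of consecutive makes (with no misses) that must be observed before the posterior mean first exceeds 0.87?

k = 5

After k makes and 0 misses the posterior is Beta(9+k, 2), with mean (9+k)/(9+2+k).
Set (9+k)/(11+k) > 0.87 and solve: k > (0.87·11 − 9)/(1 − 0.87) = 4.385.
The smallest integer exceeding 4.385 is 5.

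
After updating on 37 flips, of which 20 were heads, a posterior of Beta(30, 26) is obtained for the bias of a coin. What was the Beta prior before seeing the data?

Beta is conjugate to the binomial likelihood: posterior = Beta(a+s, b+f).
So a = 30 − 20 = 10 and b = 26 − 17 = 9.

Beta(10, 9)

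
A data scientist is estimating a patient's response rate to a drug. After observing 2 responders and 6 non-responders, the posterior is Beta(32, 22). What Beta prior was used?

A Beta(a, b) prior with s successes and f failures in binomial data gives a Beta(a+s, b+f) posterior.
Subtract the data counts: 32−2=30, 22−6=16.

Beta(30, 16)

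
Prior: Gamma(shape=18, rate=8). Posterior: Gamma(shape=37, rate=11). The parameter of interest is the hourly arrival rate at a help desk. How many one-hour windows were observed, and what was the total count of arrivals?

A Gamma(α, β) prior (rate parametrization) on a Poisson rate with n observations summing to S gives posterior Gamma(α+S, β+n).
Matching: Σxᵢ = 37 − 18 = 19 and n = 11 − 8 = 3.

n = 3 one-hour windows with total 19 arrivals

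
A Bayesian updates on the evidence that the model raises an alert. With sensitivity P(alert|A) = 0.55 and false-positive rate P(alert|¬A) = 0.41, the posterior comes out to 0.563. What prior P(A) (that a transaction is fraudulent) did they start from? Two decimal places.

P(A) = 0.49

Bayes' rule in odds form gives O(A|E) = O(A)·[P(E|A)/P(E|¬A)], hence O(A) = O(A|E)/LR.
Posterior odds = 0.563/(1−0.563) = 1.2883. LR = 0.55/0.41 = 1.3415.
Prior odds = 1.2883/1.3415 = 0.9603, so P(A) = 0.9603/(1+0.9603) ≈ 0.49.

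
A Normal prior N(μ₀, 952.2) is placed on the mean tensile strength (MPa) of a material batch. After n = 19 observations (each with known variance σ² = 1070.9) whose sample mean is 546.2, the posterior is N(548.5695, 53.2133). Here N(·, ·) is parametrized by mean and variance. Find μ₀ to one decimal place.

μ₀ = 588.6

With known observation variance, the Normal–Normal posterior has precision τ_n = τ₀ + n/σ² and mean μ_n = (τ₀μ₀ + (n/σ²)x̄)/τ_n.
Here τ₀ = 1/952.2 = 0.001050 and τ_data = 19/1070.9 = 0.017742, so τ_n = 0.018792.
Rearranging for μ₀: μ₀ = (μ_n·τ_n − τ_data·x̄)/τ₀ = (548.5695·0.018792 − 0.017742·546.2) / 0.001050 = 0.618038/0.001050 ≈ 588.6.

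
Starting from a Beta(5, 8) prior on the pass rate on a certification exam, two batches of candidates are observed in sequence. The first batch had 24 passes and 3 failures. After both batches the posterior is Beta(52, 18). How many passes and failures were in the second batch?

23 passes and 7 failures

Sequential conjugate updates are equivalent to a single update on the pooled data, so total successes = posterior α − prior α and total failures = posterior β − prior β.
Total across both batches: 52−5=47 passes, 18−8=10 failures.
Subtract the first batch: 47−24=23 passes and 10−3=7 failures.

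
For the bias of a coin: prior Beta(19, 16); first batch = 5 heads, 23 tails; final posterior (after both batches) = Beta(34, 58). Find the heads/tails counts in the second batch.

Sequential conjugate updates are equivalent to a single update on the pooled data, so total successes = posterior α − prior α and total failures = posterior β − prior β.
Total across both batches: 34−19=15 heads, 58−16=42 tails.
Subtract the first batch: 15−5=10 heads and 42−23=19 tails.

10 heads and 19 tails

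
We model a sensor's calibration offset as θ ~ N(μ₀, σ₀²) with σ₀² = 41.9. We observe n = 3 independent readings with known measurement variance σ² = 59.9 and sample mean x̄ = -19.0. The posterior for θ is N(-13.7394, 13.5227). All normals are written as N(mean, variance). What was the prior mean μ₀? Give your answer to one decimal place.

With known observation variance, the Normal–Normal posterior has precision τ_n = τ₀ + n/σ² and mean μ_n = (τ₀μ₀ + (n/σ²)x̄)/τ_n.
Here τ₀ = 1/41.9 = 0.023866 and τ_data = 3/59.9 = 0.050083, so τ_n = 0.073949.
Rearranging for μ₀: μ₀ = (μ_n·τ_n − τ_data·x̄)/τ₀ = (-13.7394·0.073949 − 0.050083·-19.0) / 0.023866 = -0.064438/0.023866 ≈ -2.7.

μ₀ = -2.7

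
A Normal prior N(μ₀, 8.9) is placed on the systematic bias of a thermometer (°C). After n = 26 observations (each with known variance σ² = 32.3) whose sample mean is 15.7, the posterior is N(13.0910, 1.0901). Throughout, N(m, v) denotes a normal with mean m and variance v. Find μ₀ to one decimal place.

The posterior mean is a precision-weighted average: μ_n = (τ₀μ₀ + τ_data·x̄)/(τ₀+τ_data), with τ₀=1/σ₀² and τ_data=n/σ².
Here τ₀ = 1/8.9 = 0.112360 and τ_data = 26/32.3 = 0.804954, so τ_n = 0.917314.
Rearranging for μ₀: μ₀ = (μ_n·τ_n − τ_data·x̄)/τ₀ = (13.0910·0.917314 − 0.804954·15.7) / 0.112360 = -0.629220/0.112360 ≈ -5.6.

μ₀ = -5.6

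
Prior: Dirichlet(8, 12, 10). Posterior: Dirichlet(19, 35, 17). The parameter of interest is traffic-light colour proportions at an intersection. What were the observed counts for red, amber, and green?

For a Dirichlet(α) prior with multinomial counts c, the posterior is Dirichlet(α + c) componentwise.
Counts are posterior − prior componentwise: 19−8=11, 35−12=23, 17−10=7.

counts (11, 23, 7)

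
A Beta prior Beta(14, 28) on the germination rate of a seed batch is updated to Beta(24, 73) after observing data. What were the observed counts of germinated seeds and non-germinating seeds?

A Beta(α, β) prior with s successes and f failures in binomial data gives a Beta(α+s, β+f) posterior.
So s = 24 − 14 = 10 and f = 73 − 28 = 45.

10 germinated seeds and 45 non-germinating seeds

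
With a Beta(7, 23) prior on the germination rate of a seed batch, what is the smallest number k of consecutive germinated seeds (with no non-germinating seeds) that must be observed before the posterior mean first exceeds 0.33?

After k germinated seeds and 0 non-germinating seeds the posterior is Beta(7+k, 23), with mean (7+k)/(7+23+k).
Set (7+k)/(30+k) > 0.33 and solve: k > (0.33·30 − 7)/(1 − 0.33) = 4.328.
The smallest integer exceeding 4.328 is 5.

k = 5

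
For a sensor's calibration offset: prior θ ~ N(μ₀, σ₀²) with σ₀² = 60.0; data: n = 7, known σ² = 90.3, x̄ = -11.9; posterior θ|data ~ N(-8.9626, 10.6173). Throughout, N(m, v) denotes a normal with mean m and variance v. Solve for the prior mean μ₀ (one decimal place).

μ₀ = 4.7

The posterior mean is a precision-weighted average: μ_n = (τ₀μ₀ + τ_data·x̄)/(τ₀+τ_data), with τ₀=1/σ₀² and τ_data=n/σ².
Here τ₀ = 1/60.0 = 0.016667 and τ_data = 7/90.3 = 0.077519, so τ_n = 0.094186.
Rearranging for μ₀: μ₀ = (μ_n·τ_n − τ_data·x̄)/τ₀ = (-8.9626·0.094186 − 0.077519·-11.9) / 0.016667 = 0.078325/0.016667 ≈ 4.7.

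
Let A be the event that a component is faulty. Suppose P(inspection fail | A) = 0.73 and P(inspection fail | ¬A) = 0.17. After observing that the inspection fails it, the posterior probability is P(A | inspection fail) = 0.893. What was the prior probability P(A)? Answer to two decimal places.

Bayes' rule in odds form gives O(A|E) = O(A)·[P(E|A)/P(E|¬A)], hence O(A) = O(A|E)/LR.
Posterior odds = 0.893/(1−0.893) = 8.3458. LR = 0.73/0.17 = 4.2941.
Prior odds = 8.3458/4.2941 = 1.9436, so P(A) = 1.9436/(1+1.9436) ≈ 0.66.

P(A) = 0.66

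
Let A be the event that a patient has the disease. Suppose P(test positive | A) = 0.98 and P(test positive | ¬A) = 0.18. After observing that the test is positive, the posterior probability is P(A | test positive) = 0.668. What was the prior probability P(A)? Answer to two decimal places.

P(A) = 0.27

Bayes' rule in odds form gives O(A|E) = O(A)·[P(E|A)/P(E|¬A)], hence O(A) = O(A|E)/LR.
Posterior odds = 0.668/(1−0.668) = 2.0120. LR = 0.98/0.18 = 5.4444.
Prior odds = 2.0120/5.4444 = 0.3696, so P(A) = 0.3696/(1+0.3696) ≈ 0.27.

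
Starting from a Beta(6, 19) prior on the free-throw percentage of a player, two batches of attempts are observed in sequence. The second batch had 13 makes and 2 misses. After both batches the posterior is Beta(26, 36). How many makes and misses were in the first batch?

7 makes and 15 misses

Because Beta–binomial updating is additive in the counts, the combined data contributed (α_post−α_prior, β_post−β_prior) successes and failures.
Total across both batches: 26−6=20 makes, 36−19=17 misses.
Subtract the second batch: 20−13=7 makes and 17−2=15 misses.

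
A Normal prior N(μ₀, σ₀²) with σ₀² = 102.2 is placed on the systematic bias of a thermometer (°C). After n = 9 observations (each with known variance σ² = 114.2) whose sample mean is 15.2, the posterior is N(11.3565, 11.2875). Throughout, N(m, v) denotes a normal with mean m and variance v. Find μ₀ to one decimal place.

With known observation variance, the Normal–Normal posterior has precision τ_n = τ₀ + n/σ² and mean μ_n = (τ₀μ₀ + (n/σ²)x̄)/τ_n.
Here τ₀ = 1/102.2 = 0.009785 and τ_data = 9/114.2 = 0.078809, so τ_n = 0.088594.
Rearranging for μ₀: μ₀ = (μ_n·τ_n − τ_data·x̄)/τ₀ = (11.3565·0.088594 − 0.078809·15.2) / 0.009785 = -0.191779/0.009785 ≈ -19.6.

μ₀ = -19.6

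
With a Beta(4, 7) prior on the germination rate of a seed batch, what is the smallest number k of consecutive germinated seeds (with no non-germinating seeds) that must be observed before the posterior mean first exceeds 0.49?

k = 3

After k germinated seeds and 0 non-germinating seeds the posterior is Beta(4+k, 7), with mean (4+k)/(4+7+k).
Set (4+k)/(11+k) > 0.49 and solve: k > (0.49·11 − 4)/(1 − 0.49) = 2.725.
The smallest integer exceeding 2.725 is 3.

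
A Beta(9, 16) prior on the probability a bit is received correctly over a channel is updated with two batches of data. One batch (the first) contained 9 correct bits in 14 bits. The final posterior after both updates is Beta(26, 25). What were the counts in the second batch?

Because Beta–binomial updating is additive in the counts, the combined data contributed (α_post−α_prior, β_post−β_prior) successes and failures.
Total across both batches: 26−9=17 correct bits, 25−16=9 errors.
Subtract the first batch: 17−9=8 correct bits and 9−5=4 errors.

8 correct bits and 4 errors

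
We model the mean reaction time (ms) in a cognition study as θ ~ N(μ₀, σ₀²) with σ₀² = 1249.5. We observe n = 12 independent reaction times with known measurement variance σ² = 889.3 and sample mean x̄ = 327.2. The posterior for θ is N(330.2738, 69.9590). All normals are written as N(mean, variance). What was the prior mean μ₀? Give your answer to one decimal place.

The posterior mean is a precision-weighted average: μ_n = (τ₀μ₀ + τ_data·x̄)/(τ₀+τ_data), with τ₀=1/σ₀² and τ_data=n/σ².
Here τ₀ = 1/1249.5 = 0.000800 and τ_data = 12/889.3 = 0.013494, so τ_n = 0.014294.
Rearranging for μ₀: μ₀ = (μ_n·τ_n − τ_data·x̄)/τ₀ = (330.2738·0.014294 − 0.013494·327.2) / 0.000800 = 0.305697/0.000800 ≈ 382.1.

μ₀ = 382.1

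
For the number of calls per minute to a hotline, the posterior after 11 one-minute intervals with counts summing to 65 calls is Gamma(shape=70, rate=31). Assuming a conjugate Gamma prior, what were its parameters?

Gamma(shape=5, rate=20)

A Gamma(α, β) prior (rate parametrization) on a Poisson rate with n observations summing to S gives posterior Gamma(α+S, β+n).
So α = 70 − 65 = 5 and β = 31 − 11 = 20.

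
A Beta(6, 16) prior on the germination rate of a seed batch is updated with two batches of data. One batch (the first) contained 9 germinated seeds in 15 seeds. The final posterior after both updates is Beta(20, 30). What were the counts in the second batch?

Because Beta–binomial updating is additive in the counts, the combined data contributed (α_post−α_prior, β_post−β_prior) successes and failures.
Total across both batches: 20−6=14 germinated seeds, 30−16=14 non-germinating seeds.
Subtract the first batch: 14−9=5 germinated seeds and 14−6=8 non-germinating seeds.

5 germinated seeds and 8 non-germinating seeds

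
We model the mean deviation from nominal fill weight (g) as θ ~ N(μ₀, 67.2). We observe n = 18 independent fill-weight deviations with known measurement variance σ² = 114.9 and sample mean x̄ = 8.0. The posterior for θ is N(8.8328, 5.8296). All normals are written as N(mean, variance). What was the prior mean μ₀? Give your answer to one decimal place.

With known observation variance, the Normal–Normal posterior has precision τ_n = τ₀ + n/σ² and mean μ_n = (τ₀μ₀ + (n/σ²)x̄)/τ_n.
Here τ₀ = 1/67.2 = 0.014881 and τ_data = 18/114.9 = 0.156658, so τ_n = 0.171539.
Rearranging for μ₀: μ₀ = (μ_n·τ_n − τ_data·x̄)/τ₀ = (8.8328·0.171539 − 0.156658·8.0) / 0.014881 = 0.261906/0.014881 ≈ 17.6.

μ₀ = 17.6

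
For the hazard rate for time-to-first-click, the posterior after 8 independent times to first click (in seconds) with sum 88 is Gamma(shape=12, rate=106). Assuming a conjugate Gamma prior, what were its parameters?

For an exponential likelihood with a Gamma(α, β) prior on the rate, n observations with total T give posterior Gamma(α+n, β+T).
So α = 12 − 8 = 4 and β = 106 − 88 = 18.

Gamma(shape=4, rate=18)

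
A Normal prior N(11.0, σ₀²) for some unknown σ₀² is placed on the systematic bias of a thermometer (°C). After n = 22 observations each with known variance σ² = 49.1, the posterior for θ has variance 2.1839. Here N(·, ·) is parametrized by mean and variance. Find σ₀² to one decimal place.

σ₀² = 101.7

For the Normal–Normal model with known σ², precisions add: τ_n = τ₀ + n/σ².
So 1/σ₀² = 1/2.1839 − 22/49.1 = 0.457896 − 0.448065 = 0.009831.
Hence σ₀² = 1/0.009831 ≈ 101.7.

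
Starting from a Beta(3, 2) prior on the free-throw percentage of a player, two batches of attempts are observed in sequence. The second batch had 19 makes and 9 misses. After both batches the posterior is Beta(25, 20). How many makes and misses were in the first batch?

Because Beta–binomial updating is additive in the counts, the combined data contributed (α_post−α_prior, β_post−β_prior) successes and failures.
Total across both batches: 25−3=22 makes, 20−2=18 misses.
Subtract the second batch: 22−19=3 makes and 18−9=9 misses.

3 makes and 9 misses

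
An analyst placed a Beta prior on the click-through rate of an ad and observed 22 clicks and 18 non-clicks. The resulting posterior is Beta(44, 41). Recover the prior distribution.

Beta(22, 23)

Under Beta–binomial conjugacy the posterior parameters are (α+s, β+f).
Subtract the data counts: 44−22=22, 41−18=23.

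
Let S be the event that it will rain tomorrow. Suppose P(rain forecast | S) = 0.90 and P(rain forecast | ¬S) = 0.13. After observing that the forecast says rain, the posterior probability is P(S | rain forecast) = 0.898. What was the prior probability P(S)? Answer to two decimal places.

P(S) = 0.56

Bayes' rule in odds form gives O(S|E) = O(S)·[P(E|S)/P(E|¬S)], hence O(S) = O(S|E)/LR.
Posterior odds = 0.898/(1−0.898) = 8.8039. LR = 0.90/0.13 = 6.9231.
Prior odds = 8.8039/6.9231 = 1.2717, so P(S) = 1.2717/(1+1.2717) ≈ 0.56.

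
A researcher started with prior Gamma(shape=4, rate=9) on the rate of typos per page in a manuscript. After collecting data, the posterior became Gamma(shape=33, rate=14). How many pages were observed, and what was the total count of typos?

n = 5 pages with total 29 typos

Gamma–Poisson conjugacy: posterior shape = α + Σxᵢ, posterior rate = β + n.
Matching: Σxᵢ = 33 − 4 = 29 and n = 14 − 9 = 5.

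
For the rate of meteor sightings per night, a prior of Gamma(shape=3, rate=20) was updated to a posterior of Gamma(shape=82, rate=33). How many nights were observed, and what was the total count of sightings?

n = 13 nights with total 79 sightings

A Gamma(α, β) prior (rate parametrization) on a Poisson rate with n observations summing to S gives posterior Gamma(α+S, β+n).
Matching: Σxᵢ = 82 − 3 = 79 and n = 33 − 20 = 13.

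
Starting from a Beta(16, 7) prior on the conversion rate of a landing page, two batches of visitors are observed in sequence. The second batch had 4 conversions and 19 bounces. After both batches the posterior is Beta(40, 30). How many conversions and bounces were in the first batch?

20 conversions and 4 bounces

Because Beta–binomial updating is additive in the counts, the combined data contributed (α_post−α_prior, β_post−β_prior) successes and failures.
Total across both batches: 40−16=24 conversions, 30−7=23 bounces.
Subtract the second batch: 24−4=20 conversions and 23−19=4 bounces.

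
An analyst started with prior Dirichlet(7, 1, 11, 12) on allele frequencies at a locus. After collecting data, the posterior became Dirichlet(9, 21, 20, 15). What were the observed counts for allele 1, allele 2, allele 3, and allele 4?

For a Dirichlet(α) prior with multinomial counts c, the posterior is Dirichlet(α + c) componentwise.
Counts are posterior − prior componentwise: 9−7=2, 21−1=20, 20−11=9, 15−12=3.

counts (2, 20, 9, 3)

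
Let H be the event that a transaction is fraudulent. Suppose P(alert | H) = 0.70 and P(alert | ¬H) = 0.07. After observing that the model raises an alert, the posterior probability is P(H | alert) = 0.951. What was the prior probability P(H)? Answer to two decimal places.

In odds form, posterior odds = prior odds × likelihood ratio, so prior odds = posterior odds ÷ LR.
Posterior odds = 0.951/(1−0.951) = 19.4082. LR = 0.70/0.07 = 10.0000.
Prior odds = 19.4082/10.0000 = 1.9408, so P(H) = 1.9408/(1+1.9408) ≈ 0.66.

P(H) = 0.66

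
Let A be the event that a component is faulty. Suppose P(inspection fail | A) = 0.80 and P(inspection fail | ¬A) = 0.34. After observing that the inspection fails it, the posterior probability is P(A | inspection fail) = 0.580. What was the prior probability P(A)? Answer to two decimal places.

P(A) = 0.37

Bayes' rule in odds form gives O(A|E) = O(A)·[P(E|A)/P(E|¬A)], hence O(A) = O(A|E)/LR.
Posterior odds = 0.580/(1−0.580) = 1.3810. LR = 0.80/0.34 = 2.3529.
Prior odds = 1.3810/2.3529 = 0.5869, so P(A) = 0.5869/(1+0.5869) ≈ 0.37.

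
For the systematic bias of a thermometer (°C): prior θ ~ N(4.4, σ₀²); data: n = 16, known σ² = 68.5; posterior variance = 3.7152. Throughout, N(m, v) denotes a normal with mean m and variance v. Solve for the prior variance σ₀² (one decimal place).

For the Normal–Normal model with known σ², precisions add: τ_n = τ₀ + n/σ².
So 1/σ₀² = 1/3.7152 − 16/68.5 = 0.269165 − 0.233577 = 0.035588.
Hence σ₀² = 1/0.035588 ≈ 28.1.

σ₀² = 28.1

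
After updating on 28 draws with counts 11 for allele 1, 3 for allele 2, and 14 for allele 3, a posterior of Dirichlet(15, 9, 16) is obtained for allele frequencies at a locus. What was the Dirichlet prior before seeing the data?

Dirichlet(4, 6, 2)

For a Dirichlet(α) prior with multinomial counts c, the posterior is Dirichlet(α + c) componentwise.
Subtract each count from the matching posterior parameter: 15−11=4, 9−3=6, 16−14=2.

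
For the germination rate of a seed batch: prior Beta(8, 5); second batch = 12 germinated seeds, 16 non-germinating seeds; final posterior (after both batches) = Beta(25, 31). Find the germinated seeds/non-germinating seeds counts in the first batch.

5 germinated seeds and 10 non-germinating seeds

Because Beta–binomial updating is additive in the counts, the combined data contributed (α_post−α_prior, β_post−β_prior) successes and failures.
Total across both batches: 25−8=17 germinated seeds, 31−5=26 non-germinating seeds.
Subtract the second batch: 17−12=5 germinated seeds and 26−16=10 non-germinating seeds.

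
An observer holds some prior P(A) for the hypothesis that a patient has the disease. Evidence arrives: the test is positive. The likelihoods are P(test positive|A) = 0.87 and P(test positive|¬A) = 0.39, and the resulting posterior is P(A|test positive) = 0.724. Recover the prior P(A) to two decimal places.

In odds form, posterior odds = prior odds × likelihood ratio, so prior odds = posterior odds ÷ LR.
Posterior odds = 0.724/(1−0.724) = 2.6232. LR = 0.87/0.39 = 2.2308.
Prior odds = 2.6232/2.2308 = 1.1759, so P(A) = 1.1759/(1+1.1759) ≈ 0.54.

P(A) = 0.54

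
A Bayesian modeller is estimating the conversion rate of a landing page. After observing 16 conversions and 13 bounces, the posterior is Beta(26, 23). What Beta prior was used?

Beta(10, 10)

Beta is conjugate to the binomial likelihood: posterior = Beta(α+s, β+f).
Subtract the data counts: 26−16=10, 23−13=10.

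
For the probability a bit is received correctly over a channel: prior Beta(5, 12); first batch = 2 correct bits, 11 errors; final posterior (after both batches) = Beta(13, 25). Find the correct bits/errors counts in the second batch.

6 correct bits and 2 errors

Sequential conjugate updates are equivalent to a single update on the pooled data, so total successes = posterior α − prior α and total failures = posterior β − prior β.
Total across both batches: 13−5=8 correct bits, 25−12=13 errors.
Subtract the first batch: 8−2=6 correct bits and 13−11=2 errors.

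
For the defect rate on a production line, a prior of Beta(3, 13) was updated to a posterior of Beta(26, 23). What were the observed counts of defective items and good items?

23 defective items and 10 good items

Beta is conjugate to the binomial likelihood: posterior = Beta(a+s, b+f).
Match parameters: s=26−3=23, f=23−13=10.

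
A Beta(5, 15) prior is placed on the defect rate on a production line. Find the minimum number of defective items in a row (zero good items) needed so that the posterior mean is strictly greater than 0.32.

After k defective items and 0 good items the posterior is Beta(5+k, 15), with mean (5+k)/(5+15+k).
Set (5+k)/(20+k) > 0.32 and solve: k > (0.32·20 − 5)/(1 − 0.32) = 2.059.
The smallest integer exceeding 2.059 is 3, and checking k=3: (8)/(23) = 0.3478 > 0.32.

k = 3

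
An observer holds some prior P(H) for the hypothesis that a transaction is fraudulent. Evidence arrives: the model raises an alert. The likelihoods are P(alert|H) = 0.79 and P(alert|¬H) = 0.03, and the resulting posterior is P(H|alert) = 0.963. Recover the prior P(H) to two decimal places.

P(H) = 0.50

In odds form, posterior odds = prior odds × likelihood ratio, so prior odds = posterior odds ÷ LR.
Posterior odds = 0.963/(1−0.963) = 26.0270. LR = 0.79/0.03 = 26.3333.
Prior odds = 26.0270/26.3333 = 0.9884, so P(H) = 0.9884/(1+0.9884) ≈ 0.50.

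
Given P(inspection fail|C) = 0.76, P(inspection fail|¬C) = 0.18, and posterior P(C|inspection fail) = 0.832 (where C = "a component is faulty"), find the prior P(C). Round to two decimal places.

P(C) = 0.54

In odds form, posterior odds = prior odds × likelihood ratio, so prior odds = posterior odds ÷ LR.
Posterior odds = 0.832/(1−0.832) = 4.9524. LR = 0.76/0.18 = 4.2222.
Prior odds = 4.9524/4.2222 = 1.1729, so P(C) = 1.1729/(1+1.1729) ≈ 0.54.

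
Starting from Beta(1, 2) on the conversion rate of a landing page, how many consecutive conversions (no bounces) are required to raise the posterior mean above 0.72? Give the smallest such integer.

After k conversions and 0 bounces the posterior is Beta(1+k, 2), with mean (1+k)/(1+2+k).
Set (1+k)/(3+k) > 0.72 and solve: k > (0.72·3 − 1)/(1 − 0.72) = 4.143.
The smallest integer exceeding 4.143 is 5.

k = 5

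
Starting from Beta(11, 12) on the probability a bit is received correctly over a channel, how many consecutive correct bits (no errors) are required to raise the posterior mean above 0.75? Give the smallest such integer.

k = 26

After k correct bits and 0 errors the posterior is Beta(11+k, 12), with mean (11+k)/(11+12+k).
Set (11+k)/(23+k) > 0.75 and solve: k > (0.75·23 − 11)/(1 − 0.75) = 25.000.
The smallest integer exceeding 25.000 is 26, and checking k=26: (37)/(49) = 0.7551 > 0.75.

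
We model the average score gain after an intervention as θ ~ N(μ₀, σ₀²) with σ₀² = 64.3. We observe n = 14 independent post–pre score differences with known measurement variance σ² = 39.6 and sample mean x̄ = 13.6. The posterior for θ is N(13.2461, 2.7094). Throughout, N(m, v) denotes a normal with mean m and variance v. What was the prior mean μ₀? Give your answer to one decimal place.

With known observation variance, the Normal–Normal posterior has precision τ_n = τ₀ + n/σ² and mean μ_n = (τ₀μ₀ + (n/σ²)x̄)/τ_n.
Here τ₀ = 1/64.3 = 0.015552 and τ_data = 14/39.6 = 0.353535, so τ_n = 0.369087.
Rearranging for μ₀: μ₀ = (μ_n·τ_n − τ_data·x̄)/τ₀ = (13.2461·0.369087 − 0.353535·13.6) / 0.015552 = 0.080887/0.015552 ≈ 5.2.

μ₀ = 5.2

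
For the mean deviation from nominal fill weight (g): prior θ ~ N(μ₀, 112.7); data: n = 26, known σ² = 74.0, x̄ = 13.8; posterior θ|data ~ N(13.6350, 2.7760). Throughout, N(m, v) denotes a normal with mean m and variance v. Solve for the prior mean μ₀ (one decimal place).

The posterior mean is a precision-weighted average: μ_n = (τ₀μ₀ + τ_data·x̄)/(τ₀+τ_data), with τ₀=1/σ₀² and τ_data=n/σ².
Here τ₀ = 1/112.7 = 0.008873 and τ_data = 26/74.0 = 0.351351, so τ_n = 0.360224.
Rearranging for μ₀: μ₀ = (μ_n·τ_n − τ_data·x̄)/τ₀ = (13.6350·0.360224 − 0.351351·13.8) / 0.008873 = 0.063010/0.008873 ≈ 7.1.

μ₀ = 7.1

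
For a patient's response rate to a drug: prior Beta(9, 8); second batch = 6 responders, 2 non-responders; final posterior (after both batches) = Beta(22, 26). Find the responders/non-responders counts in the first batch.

Sequential conjugate updates are equivalent to a single update on the pooled data, so total successes = posterior α − prior α and total failures = posterior β − prior β.
Total across both batches: 22−9=13 responders, 26−8=18 non-responders.
Subtract the second batch: 13−6=7 responders and 18−2=16 non-responders.

7 responders and 16 non-responders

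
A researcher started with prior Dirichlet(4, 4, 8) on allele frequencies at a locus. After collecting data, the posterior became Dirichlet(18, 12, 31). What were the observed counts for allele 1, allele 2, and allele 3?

For a Dirichlet(α) prior with multinomial counts c, the posterior is Dirichlet(α + c) componentwise.
Counts are posterior − prior componentwise: 18−4=14, 12−4=8, 31−8=23.

counts (14, 8, 23)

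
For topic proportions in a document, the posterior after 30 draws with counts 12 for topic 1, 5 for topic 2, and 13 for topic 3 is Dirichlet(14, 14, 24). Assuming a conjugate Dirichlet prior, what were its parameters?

For a Dirichlet(α) prior with multinomial counts c, the posterior is Dirichlet(α + c) componentwise.
Subtract each count from the matching posterior parameter: 14−12=2, 14−5=9, 24−13=11.

Dirichlet(2, 9, 11)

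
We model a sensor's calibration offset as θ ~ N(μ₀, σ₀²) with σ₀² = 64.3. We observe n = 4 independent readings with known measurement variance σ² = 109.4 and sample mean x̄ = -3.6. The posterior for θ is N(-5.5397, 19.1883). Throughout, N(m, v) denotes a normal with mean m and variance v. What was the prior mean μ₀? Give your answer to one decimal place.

With known observation variance, the Normal–Normal posterior has precision τ_n = τ₀ + n/σ² and mean μ_n = (τ₀μ₀ + (n/σ²)x̄)/τ_n.
Here τ₀ = 1/64.3 = 0.015552 and τ_data = 4/109.4 = 0.036563, so τ_n = 0.052115.
Rearranging for μ₀: μ₀ = (μ_n·τ_n − τ_data·x̄)/τ₀ = (-5.5397·0.052115 − 0.036563·-3.6) / 0.015552 = -0.157075/0.015552 ≈ -10.1.

μ₀ = -10.1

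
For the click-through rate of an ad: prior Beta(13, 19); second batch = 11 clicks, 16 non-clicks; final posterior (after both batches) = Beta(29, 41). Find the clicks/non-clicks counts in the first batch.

5 clicks and 6 non-clicks

Because Beta–binomial updating is additive in the counts, the combined data contributed (α_post−α_prior, β_post−β_prior) successes and failures.
Total across both batches: 29−13=16 clicks, 41−19=22 non-clicks.
Subtract the second batch: 16−11=5 clicks and 22−16=6 non-clicks.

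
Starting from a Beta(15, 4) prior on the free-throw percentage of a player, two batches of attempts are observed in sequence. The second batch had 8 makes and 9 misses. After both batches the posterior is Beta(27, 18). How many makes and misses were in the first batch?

Sequential conjugate updates are equivalent to a single update on the pooled data, so total successes = posterior α − prior α and total failures = posterior β − prior β.
Total across both batches: 27−15=12 makes, 18−4=14 misses.
Subtract the second batch: 12−8=4 makes and 14−9=5 misses.

4 makes and 5 misses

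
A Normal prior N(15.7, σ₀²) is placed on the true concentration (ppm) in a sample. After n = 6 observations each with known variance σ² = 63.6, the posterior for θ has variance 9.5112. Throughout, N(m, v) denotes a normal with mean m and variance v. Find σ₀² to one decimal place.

For the Normal–Normal model with known σ², precisions add: τ_n = τ₀ + n/σ².
So 1/σ₀² = 1/9.5112 − 6/63.6 = 0.105139 − 0.094340 = 0.010799.
Hence σ₀² = 1/0.010799 ≈ 92.6.

σ₀² = 92.6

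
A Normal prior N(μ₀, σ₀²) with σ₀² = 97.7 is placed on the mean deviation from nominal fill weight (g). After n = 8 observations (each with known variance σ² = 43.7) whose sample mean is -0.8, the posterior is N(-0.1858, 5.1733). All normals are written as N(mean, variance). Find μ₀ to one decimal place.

The posterior mean is a precision-weighted average: μ_n = (τ₀μ₀ + τ_data·x̄)/(τ₀+τ_data), with τ₀=1/σ₀² and τ_data=n/σ².
Here τ₀ = 1/97.7 = 0.010235 and τ_data = 8/43.7 = 0.183066, so τ_n = 0.193301.
Rearranging for μ₀: μ₀ = (μ_n·τ_n − τ_data·x̄)/τ₀ = (-0.1858·0.193301 − 0.183066·-0.8) / 0.010235 = 0.110537/0.010235 ≈ 10.8.

μ₀ = 10.8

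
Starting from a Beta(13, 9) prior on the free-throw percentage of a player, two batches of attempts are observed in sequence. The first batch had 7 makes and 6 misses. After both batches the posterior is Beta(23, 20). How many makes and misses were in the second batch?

Because Beta–binomial updating is additive in the counts, the combined data contributed (α_post−α_prior, β_post−β_prior) successes and failures.
Total across both batches: 23−13=10 makes, 20−9=11 misses.
Subtract the first batch: 10−7=3 makes and 11−6=5 misses.

3 makes and 5 misses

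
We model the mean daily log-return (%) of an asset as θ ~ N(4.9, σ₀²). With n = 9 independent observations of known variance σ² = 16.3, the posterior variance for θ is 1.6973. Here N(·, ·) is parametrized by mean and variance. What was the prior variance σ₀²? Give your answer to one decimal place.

σ₀² = 27.0

For the Normal–Normal model with known σ², precisions add: τ_n = τ₀ + n/σ².
So 1/σ₀² = 1/1.6973 − 9/16.3 = 0.589171 − 0.552147 = 0.037024.
Hence σ₀² = 1/0.037024 ≈ 27.0.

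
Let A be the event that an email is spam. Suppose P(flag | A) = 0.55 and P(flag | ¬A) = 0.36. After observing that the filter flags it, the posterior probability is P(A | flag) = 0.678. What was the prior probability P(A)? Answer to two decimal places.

Bayes' rule in odds form gives O(A|E) = O(A)·[P(E|A)/P(E|¬A)], hence O(A) = O(A|E)/LR.
Posterior odds = 0.678/(1−0.678) = 2.1056. LR = 0.55/0.36 = 1.5278.
Prior odds = 2.1056/1.5278 = 1.3782, so P(A) = 1.3782/(1+1.3782) ≈ 0.58.

P(A) = 0.58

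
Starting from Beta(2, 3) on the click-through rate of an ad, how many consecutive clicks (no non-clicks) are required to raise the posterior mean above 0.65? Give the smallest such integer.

After k clicks and 0 non-clicks the posterior is Beta(2+k, 3), with mean (2+k)/(2+3+k).
Set (2+k)/(5+k) > 0.65 and solve: k > (0.65·5 − 2)/(1 − 0.65) = 3.571.
The smallest integer exceeding 3.571 is 4, and checking k=4: (6)/(9) = 0.6667 > 0.65.

k = 4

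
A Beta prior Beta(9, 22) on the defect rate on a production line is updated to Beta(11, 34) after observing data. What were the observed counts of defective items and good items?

2 defective items and 12 good items

Beta is conjugate to the binomial likelihood: posterior = Beta(α+s, β+f).
Match parameters: s=11−9=2, f=34−22=12.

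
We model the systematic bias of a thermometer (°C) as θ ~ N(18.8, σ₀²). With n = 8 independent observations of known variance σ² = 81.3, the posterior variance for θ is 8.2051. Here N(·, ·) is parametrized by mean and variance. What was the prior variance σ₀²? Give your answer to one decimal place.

For the Normal–Normal model with known σ², precisions add: τ_n = τ₀ + n/σ².
So 1/σ₀² = 1/8.2051 − 8/81.3 = 0.121875 − 0.098401 = 0.023474.
Hence σ₀² = 1/0.023474 ≈ 42.6.

σ₀² = 42.6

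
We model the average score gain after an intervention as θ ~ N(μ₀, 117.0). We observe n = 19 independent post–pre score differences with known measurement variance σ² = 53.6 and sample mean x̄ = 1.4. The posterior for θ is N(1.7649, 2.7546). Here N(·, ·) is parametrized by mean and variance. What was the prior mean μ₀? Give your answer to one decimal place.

μ₀ = 16.9

With known observation variance, the Normal–Normal posterior has precision τ_n = τ₀ + n/σ² and mean μ_n = (τ₀μ₀ + (n/σ²)x̄)/τ_n.
Here τ₀ = 1/117.0 = 0.008547 and τ_data = 19/53.6 = 0.354478, so τ_n = 0.363025.
Rearranging for μ₀: μ₀ = (μ_n·τ_n − τ_data·x̄)/τ₀ = (1.7649·0.363025 − 0.354478·1.4) / 0.008547 = 0.144434/0.008547 ≈ 16.9.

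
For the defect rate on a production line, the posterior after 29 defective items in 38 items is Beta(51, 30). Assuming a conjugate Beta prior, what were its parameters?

Beta(22, 21)

Under Beta–binomial conjugacy the posterior parameters are (α+s, β+f).
So α = 51 − 29 = 22 and β = 30 − 9 = 21.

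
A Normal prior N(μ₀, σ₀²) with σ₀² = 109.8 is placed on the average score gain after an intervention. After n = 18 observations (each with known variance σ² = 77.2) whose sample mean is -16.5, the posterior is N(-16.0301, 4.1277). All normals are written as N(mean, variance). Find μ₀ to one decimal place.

The posterior mean is a precision-weighted average: μ_n = (τ₀μ₀ + τ_data·x̄)/(τ₀+τ_data), with τ₀=1/σ₀² and τ_data=n/σ².
Here τ₀ = 1/109.8 = 0.009107 and τ_data = 18/77.2 = 0.233161, so τ_n = 0.242268.
Rearranging for μ₀: μ₀ = (μ_n·τ_n − τ_data·x̄)/τ₀ = (-16.0301·0.242268 − 0.233161·-16.5) / 0.009107 = -0.036424/0.009107 ≈ -4.0.

μ₀ = -4.0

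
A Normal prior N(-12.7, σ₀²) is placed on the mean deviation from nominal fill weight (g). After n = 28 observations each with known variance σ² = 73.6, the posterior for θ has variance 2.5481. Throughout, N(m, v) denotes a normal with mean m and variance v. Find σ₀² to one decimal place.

σ₀² = 83.2

Posterior precision equals prior precision plus data precision: 1/σ_n² = 1/σ₀² + n/σ².
So 1/σ₀² = 1/2.5481 − 28/73.6 = 0.392449 − 0.380435 = 0.012014.
Hence σ₀² = 1/0.012014 ≈ 83.2.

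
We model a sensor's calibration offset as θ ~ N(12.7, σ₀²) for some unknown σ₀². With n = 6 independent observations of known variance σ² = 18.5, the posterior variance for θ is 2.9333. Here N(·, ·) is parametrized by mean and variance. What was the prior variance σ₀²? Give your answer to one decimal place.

σ₀² = 60.3

Posterior precision equals prior precision plus data precision: 1/σ_n² = 1/σ₀² + n/σ².
So 1/σ₀² = 1/2.9333 − 6/18.5 = 0.340913 − 0.324324 = 0.016589.
Hence σ₀² = 1/0.016589 ≈ 60.3.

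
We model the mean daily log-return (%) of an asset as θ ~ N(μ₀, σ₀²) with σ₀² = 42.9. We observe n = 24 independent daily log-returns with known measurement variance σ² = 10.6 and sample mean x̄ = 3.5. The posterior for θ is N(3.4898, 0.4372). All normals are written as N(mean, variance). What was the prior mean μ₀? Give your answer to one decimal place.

μ₀ = 2.5

With known observation variance, the Normal–Normal posterior has precision τ_n = τ₀ + n/σ² and mean μ_n = (τ₀μ₀ + (n/σ²)x̄)/τ_n.
Here τ₀ = 1/42.9 = 0.023310 and τ_data = 24/10.6 = 2.264151, so τ_n = 2.287461.
Rearranging for μ₀: μ₀ = (μ_n·τ_n − τ_data·x̄)/τ₀ = (3.4898·2.287461 − 2.264151·3.5) / 0.023310 = 0.058253/0.023310 ≈ 2.5.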